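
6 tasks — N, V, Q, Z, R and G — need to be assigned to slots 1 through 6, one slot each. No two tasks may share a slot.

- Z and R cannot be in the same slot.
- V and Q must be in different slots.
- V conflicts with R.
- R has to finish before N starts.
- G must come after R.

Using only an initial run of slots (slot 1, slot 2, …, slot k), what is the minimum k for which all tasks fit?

6 slots

The precedence chain requires at least 2 distinct slots.
With at most 1 per slot and 6 tasks, at least 6 slots are needed.
6 works (last occupied slot: 6): for example G in 3, V in 4, Z in 6, R in 1, N in 2, Q in 5.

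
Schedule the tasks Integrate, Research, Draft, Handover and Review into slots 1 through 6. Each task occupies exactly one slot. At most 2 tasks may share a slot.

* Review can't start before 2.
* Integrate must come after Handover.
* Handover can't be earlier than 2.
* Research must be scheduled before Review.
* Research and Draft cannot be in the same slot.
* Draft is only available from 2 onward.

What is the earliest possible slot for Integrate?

3

Precedence pushes Integrate to at least 3.
Integrate at 3 is achievable: Integrate in 3, Research in 1, Review in 2, Handover in 2, Draft in 3.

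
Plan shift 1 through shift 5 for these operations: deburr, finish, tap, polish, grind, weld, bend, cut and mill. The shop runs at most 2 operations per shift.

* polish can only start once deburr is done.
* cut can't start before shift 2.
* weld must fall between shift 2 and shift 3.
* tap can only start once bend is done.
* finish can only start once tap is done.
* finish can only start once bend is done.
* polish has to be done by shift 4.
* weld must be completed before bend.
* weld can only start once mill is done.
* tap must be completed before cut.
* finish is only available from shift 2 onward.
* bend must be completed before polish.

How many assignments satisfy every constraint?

Splitting on deburr: it can be shift 1 (2), shift 2 (2), shift 3 (2). Listing each branch's schedules as (finish, tap, polish, grind, weld, bend, cut, mill) by shift number:
deburr=shift 1: (5,4,4,2,2,3,5,1) (5,4,4,3,2,3,5,1) — 2.
deburr=shift 2: (5,4,4,1,2,3,5,1) (5,4,4,3,2,3,5,1) — 2.
deburr=shift 3: (5,4,4,1,2,3,5,1) (5,4,4,2,2,3,5,1) — 2.
Summing: 2 + 2 + 2 = 6.

6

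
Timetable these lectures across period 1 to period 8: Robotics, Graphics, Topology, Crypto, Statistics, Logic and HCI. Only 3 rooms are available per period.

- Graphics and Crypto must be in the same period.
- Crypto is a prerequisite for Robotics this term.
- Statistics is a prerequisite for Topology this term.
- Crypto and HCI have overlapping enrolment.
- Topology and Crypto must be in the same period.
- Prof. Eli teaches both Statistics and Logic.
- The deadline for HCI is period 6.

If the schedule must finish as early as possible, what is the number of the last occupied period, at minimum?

The precedence chain requires at least 3 distinct periods.
With at most 3 per period and 7 lectures, at least 3 periods are needed.
3 works (last occupied period: period 3): for example Graphics in period 2; Logic in period 3; Robotics in period 3; HCI in period 1; Crypto in period 2; Topology in period 2; Statistics in period 1.

3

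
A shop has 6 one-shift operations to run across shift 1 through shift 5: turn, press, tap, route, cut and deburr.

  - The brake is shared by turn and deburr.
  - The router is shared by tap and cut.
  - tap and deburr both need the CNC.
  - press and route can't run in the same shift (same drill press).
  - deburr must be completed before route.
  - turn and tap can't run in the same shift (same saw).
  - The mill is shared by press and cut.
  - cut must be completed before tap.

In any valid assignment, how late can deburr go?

shift 4

Downstream work caps deburr at shift 4.
deburr at shift 4 is achievable: turn=shift 1, tap=shift 2, cut=shift 1, route=shift 5, deburr=shift 4, press=shift 2.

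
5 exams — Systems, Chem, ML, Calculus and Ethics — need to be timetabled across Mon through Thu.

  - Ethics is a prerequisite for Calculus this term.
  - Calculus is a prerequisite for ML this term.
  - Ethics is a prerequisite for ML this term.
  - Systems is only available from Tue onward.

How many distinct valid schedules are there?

Splitting on Systems: it can be Tue (16), Wed (16), Thu (16). Listing each branch's schedules as (Chem, ML, Calculus, Ethics):
Systems=Tue: (Mon,Wed,Tue,Mon) (Mon,Thu,Tue,Mon) (Mon,Thu,Wed,Mon) (Mon,Thu,Wed,Tue) (Tue,Wed,Tue,Mon) (Tue,Thu,Tue,Mon) (Tue,Thu,Wed,Mon) (Tue,Thu,Wed,Tue) (Wed,Wed,Tue,Mon) (Wed,Thu,Tue,Mon) (Wed,Thu,Wed,Mon) (Wed,Thu,Wed,Tue) (Thu,Wed,Tue,Mon) (Thu,Thu,Tue,Mon) (Thu,Thu,Wed,Mon) (Thu,Thu,Wed,Tue) — 16.
Systems=Wed: (Mon,Wed,Tue,Mon) (Mon,Thu,Tue,Mon) (Mon,Thu,Wed,Mon) (Mon,Thu,Wed,Tue) (Tue,Wed,Tue,Mon) (Tue,Thu,Tue,Mon) (Tue,Thu,Wed,Mon) (Tue,Thu,Wed,Tue) (Wed,Wed,Tue,Mon) (Wed,Thu,Tue,Mon) (Wed,Thu,Wed,Mon) (Wed,Thu,Wed,Tue) (Thu,Wed,Tue,Mon) (Thu,Thu,Tue,Mon) (Thu,Thu,Wed,Mon) (Thu,Thu,Wed,Tue) — 16.
Systems=Thu: (Mon,Wed,Tue,Mon) (Mon,Thu,Tue,Mon) (Mon,Thu,Wed,Mon) (Mon,Thu,Wed,Tue) (Tue,Wed,Tue,Mon) (Tue,Thu,Tue,Mon) (Tue,Thu,Wed,Mon) (Tue,Thu,Wed,Tue) (Wed,Wed,Tue,Mon) (Wed,Thu,Tue,Mon) (Wed,Thu,Wed,Mon) (Wed,Thu,Wed,Tue) (Thu,Wed,Tue,Mon) (Thu,Thu,Tue,Mon) (Thu,Thu,Wed,Mon) (Thu,Thu,Wed,Tue) — 16.
Summing: 16 + 16 + 16 = 48.

48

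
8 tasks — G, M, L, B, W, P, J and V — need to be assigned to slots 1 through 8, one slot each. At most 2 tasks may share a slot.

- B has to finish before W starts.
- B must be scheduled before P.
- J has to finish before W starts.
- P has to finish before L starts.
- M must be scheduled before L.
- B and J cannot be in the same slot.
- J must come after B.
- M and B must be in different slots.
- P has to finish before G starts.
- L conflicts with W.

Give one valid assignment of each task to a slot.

P in 2; M in 2; B in 1; G in 4; L in 3; W in 4; V in 1; J in 3

Checking: J(3) before W(4); B(1) before W(4); B(1) before P(2); B(1) before J(3); P(2) before L(3); M(2) before L(3); P(2) before G(4); M(2) != B(1); B(1) != J(3); L(3) != W(4); max 2 per slot (cap 2).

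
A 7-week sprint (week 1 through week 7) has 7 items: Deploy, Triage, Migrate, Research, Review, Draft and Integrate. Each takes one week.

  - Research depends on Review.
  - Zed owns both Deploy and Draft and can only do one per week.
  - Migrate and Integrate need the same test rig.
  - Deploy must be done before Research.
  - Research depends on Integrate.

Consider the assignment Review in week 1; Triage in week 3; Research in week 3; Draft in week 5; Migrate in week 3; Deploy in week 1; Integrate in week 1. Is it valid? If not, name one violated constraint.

Migrate and Integrate need the same test rig — holds.
Zed owns both Deploy and Draft and can only do one per week — holds.
Research depends on Review — holds.
Research depends on Integrate — holds.
Deploy must be done before Research — holds.

Yes, all constraints hold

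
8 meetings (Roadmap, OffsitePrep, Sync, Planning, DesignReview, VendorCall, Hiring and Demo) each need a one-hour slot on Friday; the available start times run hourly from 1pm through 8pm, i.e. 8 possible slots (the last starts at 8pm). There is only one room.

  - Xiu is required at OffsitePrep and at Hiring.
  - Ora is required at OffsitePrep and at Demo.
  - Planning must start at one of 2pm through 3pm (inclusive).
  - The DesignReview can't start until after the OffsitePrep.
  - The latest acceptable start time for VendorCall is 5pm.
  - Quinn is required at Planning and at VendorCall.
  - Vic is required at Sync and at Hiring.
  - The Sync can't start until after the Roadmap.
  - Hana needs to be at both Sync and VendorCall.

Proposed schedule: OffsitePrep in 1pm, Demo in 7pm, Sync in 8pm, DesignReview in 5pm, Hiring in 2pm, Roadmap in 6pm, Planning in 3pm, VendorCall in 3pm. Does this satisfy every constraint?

Invalid. Quinn is required at Planning and at VendorCall.

Ora is required at OffsitePrep and at Demo — holds.
Vic is required at Sync and at Hiring — holds.
The Sync can't start until after the Roadmap — holds.
There is only one room — violated.
Planning must start at one of 2pm through 3pm (inclusive) — holds.
The DesignReview can't start until after the OffsitePrep — holds.
Xiu is required at OffsitePrep and at Hiring — holds.
Hana needs to be at both Sync and VendorCall — holds.
Quinn is required at Planning and at VendorCall — violated.
The latest acceptable start time for VendorCall is 5pm — holds.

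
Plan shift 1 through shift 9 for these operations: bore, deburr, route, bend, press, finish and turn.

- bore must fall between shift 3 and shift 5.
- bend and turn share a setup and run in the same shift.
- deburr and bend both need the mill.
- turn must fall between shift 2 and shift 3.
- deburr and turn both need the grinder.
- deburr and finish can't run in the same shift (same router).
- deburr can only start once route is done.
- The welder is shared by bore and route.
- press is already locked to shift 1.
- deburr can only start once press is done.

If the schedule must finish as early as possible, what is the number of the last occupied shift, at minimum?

The precedence chain requires at least 2 distinct shifts.
bore can't be placed before shift 3, so the schedule must run through at least shift 3.
3 works (last occupied shift: shift 3): for example turn in shift 2; finish in shift 1; deburr in shift 3; route in shift 1; bend in shift 2; bore in shift 3; press in shift 1.

3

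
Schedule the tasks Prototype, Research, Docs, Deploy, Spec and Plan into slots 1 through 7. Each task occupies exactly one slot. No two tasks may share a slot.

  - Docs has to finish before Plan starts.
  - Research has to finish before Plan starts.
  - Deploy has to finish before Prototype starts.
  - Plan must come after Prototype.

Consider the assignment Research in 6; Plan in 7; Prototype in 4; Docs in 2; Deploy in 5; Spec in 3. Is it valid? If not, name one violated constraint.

No. Deploy has to finish before Prototype starts is not satisfied.

Plan must come after Prototype — holds.
Research has to finish before Plan starts — holds.
No two tasks may share a slot — holds.
Deploy has to finish before Prototype starts — violated.
Docs has to finish before Plan starts — holds.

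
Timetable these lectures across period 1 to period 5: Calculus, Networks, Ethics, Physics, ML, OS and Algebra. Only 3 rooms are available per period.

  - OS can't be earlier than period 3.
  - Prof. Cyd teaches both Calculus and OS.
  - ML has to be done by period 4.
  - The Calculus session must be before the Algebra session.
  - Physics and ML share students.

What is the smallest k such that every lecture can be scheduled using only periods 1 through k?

3

The precedence chain requires at least 2 distinct periods.
With at most 3 per period and 7 lectures, at least 3 periods are needed.
OS can't be placed before period 3, so the schedule must run through at least period 3.
3 works (last occupied period: period 3): for example Ethics=period 1, ML=period 3, Calculus=period 1, OS=period 3, Algebra=period 2, Networks=period 1, Physics=period 2.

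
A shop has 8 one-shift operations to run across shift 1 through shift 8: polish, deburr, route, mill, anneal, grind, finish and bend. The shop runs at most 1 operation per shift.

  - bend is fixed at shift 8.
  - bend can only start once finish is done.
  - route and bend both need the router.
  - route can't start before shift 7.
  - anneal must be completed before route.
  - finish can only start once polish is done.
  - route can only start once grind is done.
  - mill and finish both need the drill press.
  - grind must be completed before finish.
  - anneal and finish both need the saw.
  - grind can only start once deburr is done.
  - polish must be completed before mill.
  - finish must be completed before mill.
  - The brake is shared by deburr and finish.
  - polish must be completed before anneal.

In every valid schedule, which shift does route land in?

shift 7

route's window is shift 7–shift 8.
bend is fixed at shift 8, and route can't share a shift with bend.
So route must be shift 7.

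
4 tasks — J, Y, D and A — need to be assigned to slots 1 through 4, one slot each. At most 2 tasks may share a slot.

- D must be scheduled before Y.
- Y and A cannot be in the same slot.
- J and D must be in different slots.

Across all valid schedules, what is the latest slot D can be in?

Downstream work caps D at 3.
D at 3 is achievable: D -> 3; Y -> 4; J -> 1; A -> 1.

3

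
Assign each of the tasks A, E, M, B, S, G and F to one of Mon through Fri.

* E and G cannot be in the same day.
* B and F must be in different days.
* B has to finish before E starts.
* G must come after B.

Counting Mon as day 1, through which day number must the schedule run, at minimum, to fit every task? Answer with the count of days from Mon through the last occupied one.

3

The precedence chain requires at least 2 distinct days.
Could 2 days be enough, i.e. nothing placed later than Tue? No: G must come after B (at Mon or later) → {Tue}; B must come before G (at Tue or earlier) → {Mon}; E must come after B (at Mon or later) → {Tue}; G can't share with E (Tue) → nothing is left.
So 2 days is not enough.
3 works (last occupied day: Wed): for example G=Wed, F=Tue, M=Mon, B=Mon, A=Mon, E=Tue, S=Mon.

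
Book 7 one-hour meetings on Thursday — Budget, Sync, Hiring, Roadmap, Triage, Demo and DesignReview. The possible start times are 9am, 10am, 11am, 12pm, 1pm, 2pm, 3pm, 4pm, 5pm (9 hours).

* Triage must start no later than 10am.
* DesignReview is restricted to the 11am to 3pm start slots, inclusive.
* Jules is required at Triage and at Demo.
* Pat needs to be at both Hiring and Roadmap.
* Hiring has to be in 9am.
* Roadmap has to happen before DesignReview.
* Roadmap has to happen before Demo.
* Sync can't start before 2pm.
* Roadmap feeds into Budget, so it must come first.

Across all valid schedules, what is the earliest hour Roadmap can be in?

Downstream work caps Roadmap at 2pm.
Roadmap at 10am is achievable: Hiring=9am; Budget=11am; DesignReview=11am; Roadmap=10am; Triage=9am; Sync=2pm; Demo=11am.
Nothing earlier works — the conflict constraints rule out every hour before 10am.

10am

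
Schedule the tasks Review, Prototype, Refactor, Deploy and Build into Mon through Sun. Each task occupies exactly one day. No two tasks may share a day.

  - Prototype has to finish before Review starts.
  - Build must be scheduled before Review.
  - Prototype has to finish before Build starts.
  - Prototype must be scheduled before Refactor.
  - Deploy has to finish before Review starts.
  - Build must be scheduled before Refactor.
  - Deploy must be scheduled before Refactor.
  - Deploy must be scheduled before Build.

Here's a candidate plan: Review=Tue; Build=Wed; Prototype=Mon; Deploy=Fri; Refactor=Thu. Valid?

Invalid. Deploy has to finish before Review starts.

Prototype has to finish before Build starts — holds.
Build must be scheduled before Review — violated.
Prototype must be scheduled before Refactor — holds.
Deploy must be scheduled before Refactor — violated.
Deploy has to finish before Review starts — violated.
Build must be scheduled before Refactor — holds.
No two tasks may share a day — holds.
Prototype has to finish before Review starts — holds.
Deploy must be scheduled before Build — violated.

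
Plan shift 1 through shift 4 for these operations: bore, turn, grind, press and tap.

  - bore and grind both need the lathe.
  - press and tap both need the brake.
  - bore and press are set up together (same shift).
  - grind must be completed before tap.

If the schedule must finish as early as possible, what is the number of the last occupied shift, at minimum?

The precedence chain requires at least 2 distinct shifts.
Could 2 shifts be enough, i.e. nothing placed later than shift 2? No: tap must come after grind (at shift 1 or later) → {shift 2}; grind must come before tap (at shift 2 or earlier) → {shift 1}; press can't share with tap (shift 2) → {shift 1}; bore can't share with grind (shift 1) → {shift 2}; bore must be in the same shift as press (in {shift 1}) → nothing is left.
So 2 shifts is not enough.
3 works (last occupied shift: shift 3): for example grind=shift 1, bore=shift 3, tap=shift 2, turn=shift 1, press=shift 3.

3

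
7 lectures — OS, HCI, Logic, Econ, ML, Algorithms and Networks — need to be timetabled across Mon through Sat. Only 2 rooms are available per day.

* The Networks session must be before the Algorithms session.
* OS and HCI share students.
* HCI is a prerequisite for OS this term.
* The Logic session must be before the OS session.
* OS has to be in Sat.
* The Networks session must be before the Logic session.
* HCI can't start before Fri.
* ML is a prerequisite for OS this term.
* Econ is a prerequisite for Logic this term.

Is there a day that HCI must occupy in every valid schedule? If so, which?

HCI's window is Fri–Sat.
OS is fixed at Sat, and HCI can't share a day with OS.
So HCI must be Fri.

Fri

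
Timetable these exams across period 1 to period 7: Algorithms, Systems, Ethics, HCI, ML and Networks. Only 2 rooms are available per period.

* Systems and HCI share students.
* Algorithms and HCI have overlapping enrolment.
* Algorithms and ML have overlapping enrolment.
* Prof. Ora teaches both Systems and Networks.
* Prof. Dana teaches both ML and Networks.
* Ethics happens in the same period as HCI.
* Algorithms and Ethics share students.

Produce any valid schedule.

ML in period 3; HCI in period 2; Algorithms in period 1; Networks in period 4; Systems in period 1; Ethics in period 2

Checking: Algorithms(period 1) != HCI(period 2); Algorithms(period 1) != Ethics(period 2); Systems(period 1) != HCI(period 2); Systems(period 1) != Networks(period 4); ML(period 3) != Networks(period 4); Algorithms(period 1) != ML(period 3); Ethics = HCI = period 2; max 2 per period (cap 2).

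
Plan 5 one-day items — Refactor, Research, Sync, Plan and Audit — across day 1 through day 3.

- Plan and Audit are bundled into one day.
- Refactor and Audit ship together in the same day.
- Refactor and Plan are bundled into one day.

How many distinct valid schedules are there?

27

Splitting on Refactor: it can be day 1 (9), day 2 (9), day 3 (9). Listing each branch's schedules as (Research, Sync, Plan, Audit) by day number:
Refactor=day 1: (1,1,1,1) (1,2,1,1) (1,3,1,1) (2,1,1,1) (2,2,1,1) (2,3,1,1) (3,1,1,1) (3,2,1,1) (3,3,1,1) — 9.
Refactor=day 2: (1,1,2,2) (1,2,2,2) (1,3,2,2) (2,1,2,2) (2,2,2,2) (2,3,2,2) (3,1,2,2) (3,2,2,2) (3,3,2,2) — 9.
Refactor=day 3: (1,1,3,3) (1,2,3,3) (1,3,3,3) (2,1,3,3) (2,2,3,3) (2,3,3,3) (3,1,3,3) (3,2,3,3) (3,3,3,3) — 9.
Summing: 9 + 9 + 9 = 27.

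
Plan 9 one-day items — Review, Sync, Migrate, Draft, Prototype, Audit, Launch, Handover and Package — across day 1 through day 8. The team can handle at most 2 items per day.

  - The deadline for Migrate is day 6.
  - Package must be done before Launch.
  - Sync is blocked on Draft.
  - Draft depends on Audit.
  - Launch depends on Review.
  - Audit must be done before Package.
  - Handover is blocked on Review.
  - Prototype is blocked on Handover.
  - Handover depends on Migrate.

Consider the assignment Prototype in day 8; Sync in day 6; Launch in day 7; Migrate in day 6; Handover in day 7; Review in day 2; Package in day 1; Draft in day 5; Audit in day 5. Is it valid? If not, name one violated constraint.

The deadline for Migrate is day 6 — holds.
Handover is blocked on Review — holds.
Sync is blocked on Draft — holds.
Draft depends on Audit — violated.
The team can handle at most 2 items per day — holds.
Prototype is blocked on Handover — holds.
Audit must be done before Package — violated.
Package must be done before Launch — holds.
Handover depends on Migrate — holds.
Launch depends on Review — holds.

Invalid. Audit must be done before Package.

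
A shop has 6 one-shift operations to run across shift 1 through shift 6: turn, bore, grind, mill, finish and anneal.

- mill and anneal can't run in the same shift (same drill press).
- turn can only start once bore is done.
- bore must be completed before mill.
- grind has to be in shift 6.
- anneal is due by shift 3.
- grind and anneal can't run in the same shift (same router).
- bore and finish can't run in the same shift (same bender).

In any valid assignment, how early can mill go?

Precedence pushes mill to at least shift 2.
mill at shift 2 is achievable: anneal=shift 1, finish=shift 2, bore=shift 1, turn=shift 2, mill=shift 2, grind=shift 6.

shift 2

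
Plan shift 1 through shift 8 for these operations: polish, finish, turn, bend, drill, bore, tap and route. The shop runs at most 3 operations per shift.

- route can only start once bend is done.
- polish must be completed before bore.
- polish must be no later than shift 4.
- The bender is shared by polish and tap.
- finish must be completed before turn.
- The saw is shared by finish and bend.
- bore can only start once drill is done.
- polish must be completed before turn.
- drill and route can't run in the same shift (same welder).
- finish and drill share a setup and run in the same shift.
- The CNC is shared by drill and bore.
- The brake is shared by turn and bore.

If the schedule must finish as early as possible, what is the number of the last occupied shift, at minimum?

The precedence chain requires at least 2 distinct shifts.
With at most 3 per shift and 8 operations, at least 3 shifts are needed.
3 works (last occupied shift: shift 3): for example route=shift 3; tap=shift 2; polish=shift 1; turn=shift 2; drill=shift 1; finish=shift 1; bend=shift 2; bore=shift 3.

shift 3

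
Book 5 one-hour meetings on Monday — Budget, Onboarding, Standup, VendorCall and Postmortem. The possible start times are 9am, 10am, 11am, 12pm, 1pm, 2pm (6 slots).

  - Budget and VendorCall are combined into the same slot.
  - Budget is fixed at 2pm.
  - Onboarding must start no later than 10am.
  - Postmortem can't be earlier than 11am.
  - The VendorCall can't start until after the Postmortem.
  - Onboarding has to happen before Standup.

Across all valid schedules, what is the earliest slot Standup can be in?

Precedence pushes Standup to at least 10am.
Standup at 10am is achievable: Onboarding=9am; Budget=2pm; Postmortem=11am; VendorCall=2pm; Standup=10am.

10am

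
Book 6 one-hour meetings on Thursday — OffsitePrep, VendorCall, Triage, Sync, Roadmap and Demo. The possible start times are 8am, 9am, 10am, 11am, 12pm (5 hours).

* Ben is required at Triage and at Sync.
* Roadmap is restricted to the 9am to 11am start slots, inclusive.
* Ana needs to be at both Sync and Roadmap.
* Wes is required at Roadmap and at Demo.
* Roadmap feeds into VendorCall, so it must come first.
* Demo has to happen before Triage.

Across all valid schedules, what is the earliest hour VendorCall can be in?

Precedence pushes VendorCall to at least 10am.
VendorCall at 10am is achievable: Roadmap=9am; Sync=8am; Triage=9am; Demo=8am; OffsitePrep=8am; VendorCall=10am.

10am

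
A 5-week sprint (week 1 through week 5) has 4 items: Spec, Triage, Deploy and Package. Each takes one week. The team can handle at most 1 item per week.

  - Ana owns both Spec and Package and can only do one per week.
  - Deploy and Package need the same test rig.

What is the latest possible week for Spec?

week 5

Spec at week 5 is achievable: Triage -> week 1; Spec -> week 5; Package -> week 3; Deploy -> week 2.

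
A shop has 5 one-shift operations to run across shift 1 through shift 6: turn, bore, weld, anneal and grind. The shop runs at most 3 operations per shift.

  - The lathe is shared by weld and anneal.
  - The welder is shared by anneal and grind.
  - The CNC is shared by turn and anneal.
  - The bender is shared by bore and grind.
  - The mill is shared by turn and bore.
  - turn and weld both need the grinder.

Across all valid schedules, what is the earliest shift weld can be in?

weld at shift 1 is achievable: weld in shift 1; anneal in shift 3; turn in shift 2; grind in shift 2; bore in shift 1.

shift 1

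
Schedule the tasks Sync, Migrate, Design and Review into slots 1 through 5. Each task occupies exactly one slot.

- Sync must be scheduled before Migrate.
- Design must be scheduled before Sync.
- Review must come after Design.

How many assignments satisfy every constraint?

Splitting on Sync: it can be 2 (12), 3 (14), 4 (9). Listing each branch's schedules as (Migrate, Design, Review):
Sync=2: (3,1,2) (3,1,3) (3,1,4) (3,1,5) (4,1,2) (4,1,3) (4,1,4) (4,1,5) (5,1,2) (5,1,3) (5,1,4) (5,1,5) — 12.
Sync=3: (4,1,2) (4,1,3) (4,1,4) (4,1,5) (4,2,3) (4,2,4) (4,2,5) (5,1,2) (5,1,3) (5,1,4) (5,1,5) (5,2,3) (5,2,4) (5,2,5) — 14.
Sync=4: (5,1,2) (5,1,3) (5,1,4) (5,1,5) (5,2,3) (5,2,4) (5,2,5) (5,3,4) (5,3,5) — 9.
Summing: 12 + 14 + 9 = 35.

35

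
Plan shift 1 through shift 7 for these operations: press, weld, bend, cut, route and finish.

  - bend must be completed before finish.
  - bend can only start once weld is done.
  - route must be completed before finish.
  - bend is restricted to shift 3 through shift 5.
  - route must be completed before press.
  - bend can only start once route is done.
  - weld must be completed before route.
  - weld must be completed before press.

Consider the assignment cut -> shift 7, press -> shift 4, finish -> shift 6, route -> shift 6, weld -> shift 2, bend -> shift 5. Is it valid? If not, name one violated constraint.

bend can only start once route is done — violated.
weld must be completed before route — holds.
bend can only start once weld is done — holds.
bend must be completed before finish — holds.
bend is restricted to shift 3 through shift 5 — holds.
route must be completed before press — violated.
route must be completed before finish — violated.
weld must be completed before press — holds.

Invalid. route must be completed before press.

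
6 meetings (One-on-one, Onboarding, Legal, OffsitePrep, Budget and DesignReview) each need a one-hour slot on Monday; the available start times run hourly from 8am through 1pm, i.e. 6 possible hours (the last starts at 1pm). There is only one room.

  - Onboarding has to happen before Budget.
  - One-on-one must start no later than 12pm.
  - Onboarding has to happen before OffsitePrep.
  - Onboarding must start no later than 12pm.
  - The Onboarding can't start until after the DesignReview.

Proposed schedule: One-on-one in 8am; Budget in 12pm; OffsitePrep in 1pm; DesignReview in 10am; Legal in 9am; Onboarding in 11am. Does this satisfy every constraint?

Yes, all constraints hold

There is only one room — holds.
Onboarding has to happen before OffsitePrep — holds.
Onboarding has to happen before Budget — holds.
One-on-one must start no later than 12pm — holds.
Onboarding must start no later than 12pm — holds.
The Onboarding can't start until after the DesignReview — holds.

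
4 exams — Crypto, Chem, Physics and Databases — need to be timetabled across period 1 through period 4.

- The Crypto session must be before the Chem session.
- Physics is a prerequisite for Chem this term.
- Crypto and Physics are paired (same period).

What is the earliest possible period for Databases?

Databases at period 1 is achievable: Crypto=period 1, Databases=period 1, Chem=period 2, Physics=period 1.

period 1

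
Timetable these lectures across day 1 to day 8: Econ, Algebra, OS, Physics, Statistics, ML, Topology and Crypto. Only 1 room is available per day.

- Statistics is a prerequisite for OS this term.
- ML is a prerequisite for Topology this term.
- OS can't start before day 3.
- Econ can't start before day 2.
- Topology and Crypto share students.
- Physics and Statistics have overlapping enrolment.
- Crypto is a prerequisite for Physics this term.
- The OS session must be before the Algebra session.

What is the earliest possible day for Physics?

day 2

Precedence pushes Physics to at least day 2.
Physics at day 2 is achievable: Crypto -> day 1; Physics -> day 2; Statistics -> day 3; OS -> day 4; Topology -> day 8; Econ -> day 5; ML -> day 7; Algebra -> day 6.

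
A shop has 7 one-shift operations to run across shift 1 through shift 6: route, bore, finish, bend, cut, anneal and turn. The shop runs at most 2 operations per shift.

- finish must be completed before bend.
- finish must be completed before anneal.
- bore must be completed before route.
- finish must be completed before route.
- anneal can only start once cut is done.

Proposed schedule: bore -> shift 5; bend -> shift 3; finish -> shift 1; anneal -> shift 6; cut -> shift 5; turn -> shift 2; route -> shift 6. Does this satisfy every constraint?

Yes

The shop runs at most 2 operations per shift — holds.
anneal can only start once cut is done — holds.
finish must be completed before route — holds.
bore must be completed before route — holds.
finish must be completed before anneal — holds.
finish must be completed before bend — holds.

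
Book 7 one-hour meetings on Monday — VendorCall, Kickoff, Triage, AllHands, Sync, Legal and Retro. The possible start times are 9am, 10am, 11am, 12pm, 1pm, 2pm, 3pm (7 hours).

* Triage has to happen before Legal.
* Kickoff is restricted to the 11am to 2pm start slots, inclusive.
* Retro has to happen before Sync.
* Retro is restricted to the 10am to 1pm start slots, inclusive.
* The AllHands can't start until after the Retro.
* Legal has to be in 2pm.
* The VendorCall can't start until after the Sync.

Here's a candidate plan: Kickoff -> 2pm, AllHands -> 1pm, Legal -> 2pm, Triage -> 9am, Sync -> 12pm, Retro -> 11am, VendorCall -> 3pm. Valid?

Legal has to be in 2pm — holds.
Kickoff is restricted to the 11am to 2pm start slots, inclusive — holds.
Retro is restricted to the 10am to 1pm start slots, inclusive — holds.
Retro has to happen before Sync — holds.
The VendorCall can't start until after the Sync — holds.
The AllHands can't start until after the Retro — holds.
Triage has to happen before Legal — holds.

Yes, all constraints hold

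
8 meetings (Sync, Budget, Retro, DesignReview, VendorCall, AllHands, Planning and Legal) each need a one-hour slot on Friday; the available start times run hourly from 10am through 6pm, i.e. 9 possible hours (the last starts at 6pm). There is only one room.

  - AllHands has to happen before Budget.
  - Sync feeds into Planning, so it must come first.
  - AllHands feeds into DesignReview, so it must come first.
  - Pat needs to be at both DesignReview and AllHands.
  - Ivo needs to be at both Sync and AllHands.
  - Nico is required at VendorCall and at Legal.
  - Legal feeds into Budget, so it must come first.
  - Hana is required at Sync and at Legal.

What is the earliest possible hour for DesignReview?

11am

Precedence pushes DesignReview to at least 11am.
DesignReview at 11am is achievable: Legal=12pm; Sync=2pm; DesignReview=11am; AllHands=10am; VendorCall=5pm; Budget=1pm; Retro=4pm; Planning=3pm.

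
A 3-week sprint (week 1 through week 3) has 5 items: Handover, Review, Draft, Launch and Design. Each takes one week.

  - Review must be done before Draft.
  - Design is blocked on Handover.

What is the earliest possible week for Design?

week 2

Precedence pushes Design to at least week 2.
Design at week 2 is achievable: Draft -> week 2, Launch -> week 1, Design -> week 2, Review -> week 1, Handover -> week 1.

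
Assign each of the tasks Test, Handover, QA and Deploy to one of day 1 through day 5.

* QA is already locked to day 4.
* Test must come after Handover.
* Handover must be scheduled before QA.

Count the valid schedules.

45

Splitting on Test: it can be day 2 (5), day 3 (10), day 4 (15), day 5 (15). Listing each branch's schedules as (Handover, QA, Deploy) by day number:
Test=day 2: (1,4,1) (1,4,2) (1,4,3) (1,4,4) (1,4,5) — 5.
Test=day 3: (1,4,1) (1,4,2) (1,4,3) (1,4,4) (1,4,5) (2,4,1) (2,4,2) (2,4,3) (2,4,4) (2,4,5) — 10.
Test=day 4: (1,4,1) (1,4,2) (1,4,3) (1,4,4) (1,4,5) (2,4,1) (2,4,2) (2,4,3) (2,4,4) (2,4,5) (3,4,1) (3,4,2) (3,4,3) (3,4,4) (3,4,5) — 15.
Test=day 5: (1,4,1) (1,4,2) (1,4,3) (1,4,4) (1,4,5) (2,4,1) (2,4,2) (2,4,3) (2,4,4) (2,4,5) (3,4,1) (3,4,2) (3,4,3) (3,4,4) (3,4,5) — 15.
Summing: 5 + 10 + 15 + 15 = 45.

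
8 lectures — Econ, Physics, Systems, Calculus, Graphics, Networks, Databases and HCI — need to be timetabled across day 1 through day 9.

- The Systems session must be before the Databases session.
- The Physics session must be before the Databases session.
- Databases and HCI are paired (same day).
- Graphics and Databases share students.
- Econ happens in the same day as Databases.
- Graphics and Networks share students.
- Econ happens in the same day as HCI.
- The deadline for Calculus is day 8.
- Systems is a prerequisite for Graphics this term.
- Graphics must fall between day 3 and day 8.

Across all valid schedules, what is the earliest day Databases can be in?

Precedence pushes Databases to at least day 2.
Databases at day 2 is achievable: Econ -> day 2; Graphics -> day 3; Calculus -> day 1; Databases -> day 2; Networks -> day 1; Physics -> day 1; Systems -> day 1; HCI -> day 2.

day 2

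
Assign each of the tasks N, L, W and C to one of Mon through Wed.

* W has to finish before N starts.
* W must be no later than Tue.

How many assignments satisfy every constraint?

27

Splitting on N: it can be Tue (9), Wed (18). Listing each branch's schedules as (L, W, C):
N=Tue: (Mon,Mon,Mon) (Mon,Mon,Tue) (Mon,Mon,Wed) (Tue,Mon,Mon) (Tue,Mon,Tue) (Tue,Mon,Wed) (Wed,Mon,Mon) (Wed,Mon,Tue) (Wed,Mon,Wed) — 9.
N=Wed: (Mon,Mon,Mon) (Mon,Mon,Tue) (Mon,Mon,Wed) (Mon,Tue,Mon) (Mon,Tue,Tue) (Mon,Tue,Wed) (Tue,Mon,Mon) (Tue,Mon,Tue) (Tue,Mon,Wed) (Tue,Tue,Mon) (Tue,Tue,Tue) (Tue,Tue,Wed) (Wed,Mon,Mon) (Wed,Mon,Tue) (Wed,Mon,Wed) (Wed,Tue,Mon) (Wed,Tue,Tue) (Wed,Tue,Wed) — 18.
Summing: 9 + 18 = 27.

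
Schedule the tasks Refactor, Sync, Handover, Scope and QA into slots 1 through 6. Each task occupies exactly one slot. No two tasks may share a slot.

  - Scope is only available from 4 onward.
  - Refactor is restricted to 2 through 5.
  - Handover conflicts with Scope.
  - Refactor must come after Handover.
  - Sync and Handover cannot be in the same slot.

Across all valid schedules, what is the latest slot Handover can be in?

Downstream work caps Handover at 4.
Handover at 4 is achievable: Sync -> 1, QA -> 2, Refactor -> 5, Scope -> 6, Handover -> 4.

4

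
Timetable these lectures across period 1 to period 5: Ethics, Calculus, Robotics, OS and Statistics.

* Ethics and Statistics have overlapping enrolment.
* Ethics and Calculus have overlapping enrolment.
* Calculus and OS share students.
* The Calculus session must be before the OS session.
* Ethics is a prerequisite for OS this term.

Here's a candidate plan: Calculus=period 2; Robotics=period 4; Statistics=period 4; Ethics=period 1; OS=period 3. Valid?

Valid

Ethics is a prerequisite for OS this term — holds.
Ethics and Calculus have overlapping enrolment — holds.
Ethics and Statistics have overlapping enrolment — holds.
Calculus and OS share students — holds.
The Calculus session must be before the OS session — holds.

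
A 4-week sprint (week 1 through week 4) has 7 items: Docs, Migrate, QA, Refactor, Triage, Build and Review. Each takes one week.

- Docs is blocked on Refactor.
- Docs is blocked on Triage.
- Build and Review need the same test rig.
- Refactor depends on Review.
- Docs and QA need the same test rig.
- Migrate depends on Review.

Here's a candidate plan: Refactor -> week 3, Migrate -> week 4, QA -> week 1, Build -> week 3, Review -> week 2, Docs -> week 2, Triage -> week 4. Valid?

Docs is blocked on Triage — violated.
Build and Review need the same test rig — holds.
Docs and QA need the same test rig — holds.
Migrate depends on Review — holds.
Docs is blocked on Refactor — violated.
Refactor depends on Review — holds.

Invalid. Docs is blocked on Triage.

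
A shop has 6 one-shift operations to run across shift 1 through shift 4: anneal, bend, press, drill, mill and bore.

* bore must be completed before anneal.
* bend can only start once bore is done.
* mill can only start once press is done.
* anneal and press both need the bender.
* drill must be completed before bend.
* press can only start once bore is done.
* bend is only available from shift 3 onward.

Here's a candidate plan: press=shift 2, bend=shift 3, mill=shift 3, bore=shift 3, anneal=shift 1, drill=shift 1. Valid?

No. bore must be completed before anneal is not satisfied.

bend is only available from shift 3 onward — holds.
mill can only start once press is done — holds.
bend can only start once bore is done — violated.
anneal and press both need the bender — holds.
drill must be completed before bend — holds.
bore must be completed before anneal — violated.
press can only start once bore is done — violated.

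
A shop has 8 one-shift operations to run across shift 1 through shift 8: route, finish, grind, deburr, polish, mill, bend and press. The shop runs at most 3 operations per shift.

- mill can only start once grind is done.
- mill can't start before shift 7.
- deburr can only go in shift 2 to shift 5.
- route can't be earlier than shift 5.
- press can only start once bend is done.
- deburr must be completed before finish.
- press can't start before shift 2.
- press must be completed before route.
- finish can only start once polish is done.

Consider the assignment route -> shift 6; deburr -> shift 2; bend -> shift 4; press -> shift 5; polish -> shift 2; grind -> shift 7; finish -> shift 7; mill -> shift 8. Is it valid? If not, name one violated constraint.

press can't start before shift 2 — holds.
mill can only start once grind is done — holds.
The shop runs at most 3 operations per shift — holds.
mill can't start before shift 7 — holds.
deburr must be completed before finish — holds.
press can only start once bend is done — holds.
press must be completed before route — holds.
deburr can only go in shift 2 to shift 5 — holds.
route can't be earlier than shift 5 — holds.
finish can only start once polish is done — holds.

Yes, all constraints hold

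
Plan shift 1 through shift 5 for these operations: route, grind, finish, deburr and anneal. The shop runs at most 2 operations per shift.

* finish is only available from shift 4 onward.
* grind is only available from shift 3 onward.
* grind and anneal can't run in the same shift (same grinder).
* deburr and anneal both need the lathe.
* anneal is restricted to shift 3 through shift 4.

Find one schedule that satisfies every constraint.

anneal=shift 3; route=shift 1; deburr=shift 1; grind=shift 4; finish=shift 4

Checking: grind(shift 4) != anneal(shift 3); deburr(shift 1) != anneal(shift 3); anneal=shift 3 in [shift 3,shift 4]; grind=shift 4 in [shift 3,shift 5]; finish=shift 4 in [shift 4,shift 5]; max 2 per shift (cap 2).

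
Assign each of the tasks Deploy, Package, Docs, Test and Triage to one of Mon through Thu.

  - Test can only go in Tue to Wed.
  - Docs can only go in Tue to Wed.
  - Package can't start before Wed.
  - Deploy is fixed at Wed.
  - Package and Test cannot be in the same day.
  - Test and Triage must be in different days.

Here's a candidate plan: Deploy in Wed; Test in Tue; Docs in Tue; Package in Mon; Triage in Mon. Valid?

Test and Triage must be in different days — holds.
Deploy is fixed at Wed — holds.
Test can only go in Tue to Wed — holds.
Docs can only go in Tue to Wed — holds.
Package can't start before Wed — violated.
Package and Test cannot be in the same day — holds.

Invalid. Package can't start before Wed.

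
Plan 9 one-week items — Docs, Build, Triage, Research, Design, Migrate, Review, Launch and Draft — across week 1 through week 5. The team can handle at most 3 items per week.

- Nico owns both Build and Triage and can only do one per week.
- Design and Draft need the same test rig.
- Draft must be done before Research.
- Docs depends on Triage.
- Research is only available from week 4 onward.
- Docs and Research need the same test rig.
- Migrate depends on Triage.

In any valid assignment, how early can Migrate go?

Precedence pushes Migrate to at least week 2.
Migrate at week 2 is achievable: Launch -> week 3, Build -> week 2, Research -> week 4, Draft -> week 1, Review -> week 1, Triage -> week 1, Migrate -> week 2, Docs -> week 2, Design -> week 3.

week 2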